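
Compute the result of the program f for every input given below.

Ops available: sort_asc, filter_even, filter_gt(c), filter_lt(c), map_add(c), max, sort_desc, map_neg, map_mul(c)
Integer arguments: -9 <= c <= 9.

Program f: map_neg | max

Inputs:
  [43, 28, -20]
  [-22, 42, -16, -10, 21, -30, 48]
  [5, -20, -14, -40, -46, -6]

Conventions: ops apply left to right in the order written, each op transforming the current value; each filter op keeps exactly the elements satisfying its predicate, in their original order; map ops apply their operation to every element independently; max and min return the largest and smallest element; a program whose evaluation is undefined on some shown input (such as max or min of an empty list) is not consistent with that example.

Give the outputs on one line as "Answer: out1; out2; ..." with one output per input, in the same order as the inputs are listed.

Execution, op by op:
  [43, 28, -20] -> [-43, -28, 20] -> 20
  [-22, 42, -16, -10, 21, -30, 48] -> [22, -42, 16, 10, -21, 30, -48] -> 30
  [5, -20, -14, -40, -46, -6] -> [-5, 20, 14, 40, 46, 6] -> 46

20; 30; 46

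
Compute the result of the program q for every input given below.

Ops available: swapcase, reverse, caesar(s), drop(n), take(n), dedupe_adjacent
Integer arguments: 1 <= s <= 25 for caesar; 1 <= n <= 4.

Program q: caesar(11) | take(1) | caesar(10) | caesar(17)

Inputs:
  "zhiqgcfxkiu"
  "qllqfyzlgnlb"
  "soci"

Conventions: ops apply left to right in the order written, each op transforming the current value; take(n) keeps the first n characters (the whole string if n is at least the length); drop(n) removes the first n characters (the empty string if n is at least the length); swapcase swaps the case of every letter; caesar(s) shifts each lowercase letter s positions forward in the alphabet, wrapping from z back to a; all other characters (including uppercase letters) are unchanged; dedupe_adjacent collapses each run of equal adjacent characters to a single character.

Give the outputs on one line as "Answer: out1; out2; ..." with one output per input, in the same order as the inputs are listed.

Execution, op by op:
  "zhiqgcfxkiu" -> "kstbrnqivtf" -> "k" -> "u" -> "l"
  "qllqfyzlgnlb" -> "bwwbqjkwrywm" -> "b" -> "l" -> "c"
  "soci" -> "dznt" -> "d" -> "n" -> "e"

"l"; "c"; "e"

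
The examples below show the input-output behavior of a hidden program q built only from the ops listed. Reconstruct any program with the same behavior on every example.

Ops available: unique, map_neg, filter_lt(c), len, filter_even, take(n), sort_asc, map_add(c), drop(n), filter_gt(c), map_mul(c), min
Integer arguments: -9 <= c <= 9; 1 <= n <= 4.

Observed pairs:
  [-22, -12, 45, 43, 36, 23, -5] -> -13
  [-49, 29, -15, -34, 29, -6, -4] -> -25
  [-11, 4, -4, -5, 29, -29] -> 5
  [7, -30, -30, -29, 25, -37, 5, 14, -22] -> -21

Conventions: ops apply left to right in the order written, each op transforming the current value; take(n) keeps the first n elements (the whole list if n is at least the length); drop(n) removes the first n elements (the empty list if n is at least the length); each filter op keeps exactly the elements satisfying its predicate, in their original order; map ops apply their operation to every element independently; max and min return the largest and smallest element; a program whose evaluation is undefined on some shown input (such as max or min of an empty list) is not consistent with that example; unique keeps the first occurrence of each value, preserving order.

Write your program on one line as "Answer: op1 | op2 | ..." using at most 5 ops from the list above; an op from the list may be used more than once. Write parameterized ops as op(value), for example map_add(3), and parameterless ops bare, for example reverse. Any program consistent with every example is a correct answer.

sort_asc | filter_even | map_add(9) | min

Check, running the answer program on each example:
  [-22, -12, 45, 43, 36, 23, -5] -> [-22, -12, -5, 23, 36, 43, 45] -> [-22, -12, 36] -> [-13, -3, 45] -> -13
  [-49, 29, -15, -34, 29, -6, -4] -> [-49, -34, -15, -6, -4, 29, 29] -> [-34, -6, -4] -> [-25, 3, 5] -> -25
  [-11, 4, -4, -5, 29, -29] -> [-29, -11, -5, -4, 4, 29] -> [-4, 4] -> [5, 13] -> 5
  [7, -30, -30, -29, 25, -37, 5, 14, -22] -> [-37, -30, -30, -29, -22, 5, 7, 14, 25] -> [-30, -30, -22, 14] -> [-21, -21, -13, 23] -> -21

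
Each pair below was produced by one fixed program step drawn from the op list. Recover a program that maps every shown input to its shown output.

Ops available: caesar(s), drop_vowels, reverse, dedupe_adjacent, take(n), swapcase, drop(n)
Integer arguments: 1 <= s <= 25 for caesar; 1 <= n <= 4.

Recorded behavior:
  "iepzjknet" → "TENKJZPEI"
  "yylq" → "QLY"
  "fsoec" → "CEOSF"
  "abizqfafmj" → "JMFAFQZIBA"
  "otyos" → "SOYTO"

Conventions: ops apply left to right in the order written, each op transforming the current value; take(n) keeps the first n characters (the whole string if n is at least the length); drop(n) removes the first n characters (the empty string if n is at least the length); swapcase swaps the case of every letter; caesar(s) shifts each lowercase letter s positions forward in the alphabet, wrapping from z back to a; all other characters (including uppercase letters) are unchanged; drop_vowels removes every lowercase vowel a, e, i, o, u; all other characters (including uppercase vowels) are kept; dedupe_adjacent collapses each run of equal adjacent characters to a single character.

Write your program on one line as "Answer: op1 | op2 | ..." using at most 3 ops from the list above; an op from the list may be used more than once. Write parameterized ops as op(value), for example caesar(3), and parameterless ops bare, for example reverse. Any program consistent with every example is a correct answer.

reverse | swapcase | dedupe_adjacent

Check, running the answer program on each example:
  "iepzjknet" -> "tenkjzpei" -> "TENKJZPEI" -> "TENKJZPEI"
  "yylq" -> "qlyy" -> "QLYY" -> "QLY"
  "fsoec" -> "ceosf" -> "CEOSF" -> "CEOSF"
  "abizqfafmj" -> "jmfafqziba" -> "JMFAFQZIBA" -> "JMFAFQZIBA"
  "otyos" -> "soyto" -> "SOYTO" -> "SOYTO"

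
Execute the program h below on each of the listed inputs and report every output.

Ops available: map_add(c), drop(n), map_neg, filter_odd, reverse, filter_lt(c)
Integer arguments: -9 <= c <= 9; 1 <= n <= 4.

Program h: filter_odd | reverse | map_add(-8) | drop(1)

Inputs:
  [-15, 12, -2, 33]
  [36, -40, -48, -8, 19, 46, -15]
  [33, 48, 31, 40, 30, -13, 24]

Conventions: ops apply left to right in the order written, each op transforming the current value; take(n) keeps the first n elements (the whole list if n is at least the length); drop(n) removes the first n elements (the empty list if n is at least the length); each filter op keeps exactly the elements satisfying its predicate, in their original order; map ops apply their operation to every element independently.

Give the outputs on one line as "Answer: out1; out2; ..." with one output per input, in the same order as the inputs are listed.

Execution, op by op:
  [-15, 12, -2, 33] -> [-15, 33] -> [33, -15] -> [25, -23] -> [-23]
  [36, -40, -48, -8, 19, 46, -15] -> [19, -15] -> [-15, 19] -> [-23, 11] -> [11]
  [33, 48, 31, 40, 30, -13, 24] -> [33, 31, -13] -> [-13, 31, 33] -> [-21, 23, 25] -> [23, 25]

[-23]; [11]; [23, 25]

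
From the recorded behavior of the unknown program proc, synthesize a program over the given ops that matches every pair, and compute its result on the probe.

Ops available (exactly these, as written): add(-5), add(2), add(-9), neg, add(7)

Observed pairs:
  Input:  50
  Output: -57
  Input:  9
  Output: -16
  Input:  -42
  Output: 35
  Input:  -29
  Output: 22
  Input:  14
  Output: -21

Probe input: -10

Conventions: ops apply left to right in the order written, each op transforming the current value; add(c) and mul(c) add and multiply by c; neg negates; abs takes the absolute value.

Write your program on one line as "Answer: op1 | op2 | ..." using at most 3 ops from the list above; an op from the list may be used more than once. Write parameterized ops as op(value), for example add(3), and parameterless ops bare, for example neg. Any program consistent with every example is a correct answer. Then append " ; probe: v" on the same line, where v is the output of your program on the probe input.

neg | add(2) | add(-9) ; probe: 3

Check, running the answer program on each example:
  50 -> -50 -> -48 -> -57
  9 -> -9 -> -7 -> -16
  -42 -> 42 -> 44 -> 35
  -29 -> 29 -> 31 -> 22
  14 -> -14 -> -12 -> -21
  probe: -10 -> 10 -> 12 -> 3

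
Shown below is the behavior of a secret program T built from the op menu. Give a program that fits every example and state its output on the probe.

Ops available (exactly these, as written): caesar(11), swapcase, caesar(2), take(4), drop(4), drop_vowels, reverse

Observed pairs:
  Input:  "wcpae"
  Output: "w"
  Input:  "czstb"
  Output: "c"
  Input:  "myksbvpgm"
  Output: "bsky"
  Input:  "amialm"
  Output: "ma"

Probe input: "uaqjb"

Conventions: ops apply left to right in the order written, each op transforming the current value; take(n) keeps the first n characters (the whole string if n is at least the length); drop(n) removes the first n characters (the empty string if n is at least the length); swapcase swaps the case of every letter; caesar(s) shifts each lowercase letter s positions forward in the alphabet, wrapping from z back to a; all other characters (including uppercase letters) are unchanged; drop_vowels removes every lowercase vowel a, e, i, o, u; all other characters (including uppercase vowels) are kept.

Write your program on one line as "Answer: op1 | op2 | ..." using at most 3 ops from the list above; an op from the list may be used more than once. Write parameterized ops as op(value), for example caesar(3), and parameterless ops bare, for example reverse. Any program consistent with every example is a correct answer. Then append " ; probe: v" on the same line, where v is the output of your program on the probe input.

reverse | drop(4) | take(4) ; probe: "u"

Check, running the answer program on each example:
  "wcpae" -> "eapcw" -> "w" -> "w"
  "czstb" -> "btszc" -> "c" -> "c"
  "myksbvpgm" -> "mgpvbskym" -> "bskym" -> "bsky"
  "amialm" -> "mlaima" -> "ma" -> "ma"
  probe: "uaqjb" -> "bjqau" -> "u" -> "u"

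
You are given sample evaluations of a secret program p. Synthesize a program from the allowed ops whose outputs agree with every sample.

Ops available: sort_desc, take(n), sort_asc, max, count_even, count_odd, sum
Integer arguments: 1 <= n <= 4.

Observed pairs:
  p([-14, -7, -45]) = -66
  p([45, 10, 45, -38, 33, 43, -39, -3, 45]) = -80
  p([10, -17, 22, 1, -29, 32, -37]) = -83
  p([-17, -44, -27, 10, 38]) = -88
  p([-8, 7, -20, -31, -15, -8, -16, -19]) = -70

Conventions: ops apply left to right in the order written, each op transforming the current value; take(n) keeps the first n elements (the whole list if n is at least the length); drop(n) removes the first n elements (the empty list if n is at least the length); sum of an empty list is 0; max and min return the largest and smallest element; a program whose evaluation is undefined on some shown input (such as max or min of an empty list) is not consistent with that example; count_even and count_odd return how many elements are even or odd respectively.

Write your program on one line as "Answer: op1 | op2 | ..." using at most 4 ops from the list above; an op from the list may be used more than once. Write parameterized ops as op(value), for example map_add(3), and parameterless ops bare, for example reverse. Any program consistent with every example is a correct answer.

sort_asc | take(3) | sum

Check, running the answer program on each example:
  [-14, -7, -45] -> [-45, -14, -7] -> [-45, -14, -7] -> -66
  [45, 10, 45, -38, 33, 43, -39, -3, 45] -> [-39, -38, -3, 10, 33, 43, 45, 45, 45] -> [-39, -38, -3] -> -80
  [10, -17, 22, 1, -29, 32, -37] -> [-37, -29, -17, 1, 10, 22, 32] -> [-37, -29, -17] -> -83
  [-17, -44, -27, 10, 38] -> [-44, -27, -17, 10, 38] -> [-44, -27, -17] -> -88
  [-8, 7, -20, -31, -15, -8, -16, -19] -> [-31, -20, -19, -16, -15, -8, -8, 7] -> [-31, -20, -19] -> -70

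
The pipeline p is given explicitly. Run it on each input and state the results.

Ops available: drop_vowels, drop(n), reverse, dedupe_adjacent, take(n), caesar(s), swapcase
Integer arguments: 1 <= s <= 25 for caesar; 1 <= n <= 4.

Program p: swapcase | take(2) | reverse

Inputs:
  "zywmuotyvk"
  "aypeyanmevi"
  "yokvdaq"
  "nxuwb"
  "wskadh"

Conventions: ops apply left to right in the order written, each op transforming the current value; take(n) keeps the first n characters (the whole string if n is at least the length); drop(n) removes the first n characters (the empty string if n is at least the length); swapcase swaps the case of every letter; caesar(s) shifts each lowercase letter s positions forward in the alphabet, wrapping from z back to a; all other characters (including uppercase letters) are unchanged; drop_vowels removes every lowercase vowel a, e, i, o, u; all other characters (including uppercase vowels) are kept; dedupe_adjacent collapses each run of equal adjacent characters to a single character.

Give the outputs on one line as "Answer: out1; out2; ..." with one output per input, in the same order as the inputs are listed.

Execution, op by op:
  "zywmuotyvk" -> "ZYWMUOTYVK" -> "ZY" -> "YZ"
  "aypeyanmevi" -> "AYPEYANMEVI" -> "AY" -> "YA"
  "yokvdaq" -> "YOKVDAQ" -> "YO" -> "OY"
  "nxuwb" -> "NXUWB" -> "NX" -> "XN"
  "wskadh" -> "WSKADH" -> "WS" -> "SW"

"YZ"; "YA"; "OY"; "XN"; "SW"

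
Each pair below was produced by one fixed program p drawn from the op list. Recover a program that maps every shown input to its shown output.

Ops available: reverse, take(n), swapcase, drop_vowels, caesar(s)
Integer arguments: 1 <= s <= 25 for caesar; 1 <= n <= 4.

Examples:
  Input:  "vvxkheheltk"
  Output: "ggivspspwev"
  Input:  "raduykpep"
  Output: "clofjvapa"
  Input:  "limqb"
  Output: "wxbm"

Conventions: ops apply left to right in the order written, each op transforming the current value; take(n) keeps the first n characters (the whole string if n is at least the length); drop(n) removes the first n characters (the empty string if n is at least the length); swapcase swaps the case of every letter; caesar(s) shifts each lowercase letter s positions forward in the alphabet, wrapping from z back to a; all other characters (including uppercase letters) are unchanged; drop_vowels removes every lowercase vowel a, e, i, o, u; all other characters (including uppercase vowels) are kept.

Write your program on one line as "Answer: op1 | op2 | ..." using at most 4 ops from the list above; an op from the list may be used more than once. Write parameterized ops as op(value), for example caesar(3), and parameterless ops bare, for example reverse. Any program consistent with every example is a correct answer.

caesar(12) | drop_vowels | caesar(25)

Check, running the answer program on each example:
  "vvxkheheltk" -> "hhjwtqtqxfw" -> "hhjwtqtqxfw" -> "ggivspspwev"
  "raduykpep" -> "dmpgkwbqb" -> "dmpgkwbqb" -> "clofjvapa"
  "limqb" -> "xuycn" -> "xycn" -> "wxbm"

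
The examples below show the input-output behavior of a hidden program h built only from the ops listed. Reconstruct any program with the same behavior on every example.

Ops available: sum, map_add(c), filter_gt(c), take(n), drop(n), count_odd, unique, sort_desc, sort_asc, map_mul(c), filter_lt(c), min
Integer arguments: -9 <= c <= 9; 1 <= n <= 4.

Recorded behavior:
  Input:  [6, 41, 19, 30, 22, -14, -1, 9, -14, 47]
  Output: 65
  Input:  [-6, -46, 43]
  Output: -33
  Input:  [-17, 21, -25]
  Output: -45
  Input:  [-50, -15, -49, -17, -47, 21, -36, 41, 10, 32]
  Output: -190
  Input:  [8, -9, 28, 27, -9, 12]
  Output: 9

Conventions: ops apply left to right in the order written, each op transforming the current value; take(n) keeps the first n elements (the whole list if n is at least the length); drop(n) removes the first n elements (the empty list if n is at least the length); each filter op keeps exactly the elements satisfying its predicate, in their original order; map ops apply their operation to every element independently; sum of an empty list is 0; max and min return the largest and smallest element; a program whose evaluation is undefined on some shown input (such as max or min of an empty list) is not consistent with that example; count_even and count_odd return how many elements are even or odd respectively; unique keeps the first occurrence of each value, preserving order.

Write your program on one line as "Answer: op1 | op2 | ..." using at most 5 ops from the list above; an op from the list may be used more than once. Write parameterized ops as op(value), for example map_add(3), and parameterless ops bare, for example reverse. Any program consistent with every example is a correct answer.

map_add(-2) | map_add(-6) | sort_desc | sum

Check, running the answer program on each example:
  [6, 41, 19, 30, 22, -14, -1, 9, -14, 47] -> [4, 39, 17, 28, 20, -16, -3, 7, -16, 45] -> [-2, 33, 11, 22, 14, -22, -9, 1, -22, 39] -> [39, 33, 22, 14, 11, 1, -2, -9, -22, -22] -> 65
  [-6, -46, 43] -> [-8, -48, 41] -> [-14, -54, 35] -> [35, -14, -54] -> -33
  [-17, 21, -25] -> [-19, 19, -27] -> [-25, 13, -33] -> [13, -25, -33] -> -45
  [-50, -15, -49, -17, -47, 21, -36, 41, 10, 32] -> [-52, -17, -51, -19, -49, 19, -38, 39, 8, 30] -> [-58, -23, -57, -25, -55, 13, -44, 33, 2, 24] -> [33, 24, 13, 2, -23, -25, -44, -55, -57, -58] -> -190
  [8, -9, 28, 27, -9, 12] -> [6, -11, 26, 25, -11, 10] -> [0, -17, 20, 19, -17, 4] -> [20, 19, 4, 0, -17, -17] -> 9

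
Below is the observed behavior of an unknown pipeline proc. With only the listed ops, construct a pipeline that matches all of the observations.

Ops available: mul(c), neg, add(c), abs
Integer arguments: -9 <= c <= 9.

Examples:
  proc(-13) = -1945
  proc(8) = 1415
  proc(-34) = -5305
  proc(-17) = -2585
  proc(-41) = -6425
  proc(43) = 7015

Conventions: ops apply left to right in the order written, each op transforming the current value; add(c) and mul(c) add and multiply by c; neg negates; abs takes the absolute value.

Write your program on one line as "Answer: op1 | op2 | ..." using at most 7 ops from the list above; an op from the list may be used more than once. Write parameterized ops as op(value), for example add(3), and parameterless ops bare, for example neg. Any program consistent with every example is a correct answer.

mul(-8) | add(-9) | mul(4) | add(9) | mul(5) | mul(-1)

Check, running the answer program on each example:
  -13 -> 104 -> 95 -> 380 -> 389 -> 1945 -> -1945
  8 -> -64 -> -73 -> -292 -> -283 -> -1415 -> 1415
  -34 -> 272 -> 263 -> 1052 -> 1061 -> 5305 -> -5305
  -17 -> 136 -> 127 -> 508 -> 517 -> 2585 -> -2585
  -41 -> 328 -> 319 -> 1276 -> 1285 -> 6425 -> -6425
  43 -> -344 -> -353 -> -1412 -> -1403 -> -7015 -> 7015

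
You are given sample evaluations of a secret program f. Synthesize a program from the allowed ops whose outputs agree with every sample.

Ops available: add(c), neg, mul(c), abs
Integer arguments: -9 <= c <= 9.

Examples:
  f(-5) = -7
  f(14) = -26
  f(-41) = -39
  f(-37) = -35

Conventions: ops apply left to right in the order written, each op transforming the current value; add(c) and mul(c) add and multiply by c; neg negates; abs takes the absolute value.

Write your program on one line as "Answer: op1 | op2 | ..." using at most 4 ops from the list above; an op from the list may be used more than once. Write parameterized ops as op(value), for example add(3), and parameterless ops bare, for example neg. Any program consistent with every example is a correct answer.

add(7) | abs | neg | add(-5)

Check, running the answer program on each example:
  -5 -> 2 -> 2 -> -2 -> -7
  14 -> 21 -> 21 -> -21 -> -26
  -41 -> -34 -> 34 -> -34 -> -39
  -37 -> -30 -> 30 -> -30 -> -35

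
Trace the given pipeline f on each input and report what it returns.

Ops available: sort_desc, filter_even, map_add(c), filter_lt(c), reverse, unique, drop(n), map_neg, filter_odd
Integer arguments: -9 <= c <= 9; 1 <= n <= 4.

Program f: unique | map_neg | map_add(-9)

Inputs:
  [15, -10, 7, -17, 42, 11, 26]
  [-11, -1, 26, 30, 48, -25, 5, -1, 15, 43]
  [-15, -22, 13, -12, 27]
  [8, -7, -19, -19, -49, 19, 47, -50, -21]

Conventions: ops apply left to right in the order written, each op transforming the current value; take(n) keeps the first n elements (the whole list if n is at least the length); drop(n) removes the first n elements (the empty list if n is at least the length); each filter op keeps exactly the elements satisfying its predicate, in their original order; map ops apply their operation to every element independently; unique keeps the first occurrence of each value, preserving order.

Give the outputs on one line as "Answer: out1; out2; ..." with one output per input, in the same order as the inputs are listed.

[-24, 1, -16, 8, -51, -20, -35]; [2, -8, -35, -39, -57, 16, -14, -24, -52]; [6, 13, -22, 3, -36]; [-17, -2, 10, 40, -28, -56, 41, 12]

Execution, op by op:
  [15, -10, 7, -17, 42, 11, 26] -> [15, -10, 7, -17, 42, 11, 26] -> [-15, 10, -7, 17, -42, -11, -26] -> [-24, 1, -16, 8, -51, -20, -35]
  [-11, -1, 26, 30, 48, -25, 5, -1, 15, 43] -> [-11, -1, 26, 30, 48, -25, 5, 15, 43] -> [11, 1, -26, -30, -48, 25, -5, -15, -43] -> [2, -8, -35, -39, -57, 16, -14, -24, -52]
  [-15, -22, 13, -12, 27] -> [-15, -22, 13, -12, 27] -> [15, 22, -13, 12, -27] -> [6, 13, -22, 3, -36]
  [8, -7, -19, -19, -49, 19, 47, -50, -21] -> [8, -7, -19, -49, 19, 47, -50, -21] -> [-8, 7, 19, 49, -19, -47, 50, 21] -> [-17, -2, 10, 40, -28, -56, 41, 12]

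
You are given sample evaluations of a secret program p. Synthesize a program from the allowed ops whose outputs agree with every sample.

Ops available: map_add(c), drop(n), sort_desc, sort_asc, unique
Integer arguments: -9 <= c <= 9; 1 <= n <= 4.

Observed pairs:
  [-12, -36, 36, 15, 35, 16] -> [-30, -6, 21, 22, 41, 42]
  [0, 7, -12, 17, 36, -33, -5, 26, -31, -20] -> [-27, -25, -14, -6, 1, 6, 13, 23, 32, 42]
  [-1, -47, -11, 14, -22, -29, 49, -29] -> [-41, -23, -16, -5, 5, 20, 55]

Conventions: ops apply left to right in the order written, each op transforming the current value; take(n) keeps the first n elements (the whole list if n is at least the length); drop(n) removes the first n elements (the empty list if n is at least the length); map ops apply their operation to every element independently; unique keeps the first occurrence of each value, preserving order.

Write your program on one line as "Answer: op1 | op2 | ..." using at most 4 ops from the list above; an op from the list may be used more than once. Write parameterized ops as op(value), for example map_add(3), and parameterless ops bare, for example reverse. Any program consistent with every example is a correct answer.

unique | map_add(1) | map_add(5) | sort_asc

Check, running the answer program on each example:
  [-12, -36, 36, 15, 35, 16] -> [-12, -36, 36, 15, 35, 16] -> [-11, -35, 37, 16, 36, 17] -> [-6, -30, 42, 21, 41, 22] -> [-30, -6, 21, 22, 41, 42]
  [0, 7, -12, 17, 36, -33, -5, 26, -31, -20] -> [0, 7, -12, 17, 36, -33, -5, 26, -31, -20] -> [1, 8, -11, 18, 37, -32, -4, 27, -30, -19] -> [6, 13, -6, 23, 42, -27, 1, 32, -25, -14] -> [-27, -25, -14, -6, 1, 6, 13, 23, 32, 42]
  [-1, -47, -11, 14, -22, -29, 49, -29] -> [-1, -47, -11, 14, -22, -29, 49] -> [0, -46, -10, 15, -21, -28, 50] -> [5, -41, -5, 20, -16, -23, 55] -> [-41, -23, -16, -5, 5, 20, 55]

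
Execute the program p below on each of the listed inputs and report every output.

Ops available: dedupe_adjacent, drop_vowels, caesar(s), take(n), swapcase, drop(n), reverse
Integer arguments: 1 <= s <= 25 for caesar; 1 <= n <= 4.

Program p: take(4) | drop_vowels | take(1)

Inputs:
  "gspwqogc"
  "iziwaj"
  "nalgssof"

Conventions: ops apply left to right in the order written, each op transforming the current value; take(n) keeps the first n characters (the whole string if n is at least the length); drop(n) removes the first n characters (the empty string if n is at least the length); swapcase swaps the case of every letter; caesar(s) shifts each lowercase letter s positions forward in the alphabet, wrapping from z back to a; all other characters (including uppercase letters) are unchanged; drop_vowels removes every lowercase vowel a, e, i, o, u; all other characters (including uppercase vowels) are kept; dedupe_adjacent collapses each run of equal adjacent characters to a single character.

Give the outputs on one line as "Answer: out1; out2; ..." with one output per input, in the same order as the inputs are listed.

Execution, op by op:
  "gspwqogc" -> "gspw" -> "gspw" -> "g"
  "iziwaj" -> "iziw" -> "zw" -> "z"
  "nalgssof" -> "nalg" -> "nlg" -> "n"

"g"; "z"; "n"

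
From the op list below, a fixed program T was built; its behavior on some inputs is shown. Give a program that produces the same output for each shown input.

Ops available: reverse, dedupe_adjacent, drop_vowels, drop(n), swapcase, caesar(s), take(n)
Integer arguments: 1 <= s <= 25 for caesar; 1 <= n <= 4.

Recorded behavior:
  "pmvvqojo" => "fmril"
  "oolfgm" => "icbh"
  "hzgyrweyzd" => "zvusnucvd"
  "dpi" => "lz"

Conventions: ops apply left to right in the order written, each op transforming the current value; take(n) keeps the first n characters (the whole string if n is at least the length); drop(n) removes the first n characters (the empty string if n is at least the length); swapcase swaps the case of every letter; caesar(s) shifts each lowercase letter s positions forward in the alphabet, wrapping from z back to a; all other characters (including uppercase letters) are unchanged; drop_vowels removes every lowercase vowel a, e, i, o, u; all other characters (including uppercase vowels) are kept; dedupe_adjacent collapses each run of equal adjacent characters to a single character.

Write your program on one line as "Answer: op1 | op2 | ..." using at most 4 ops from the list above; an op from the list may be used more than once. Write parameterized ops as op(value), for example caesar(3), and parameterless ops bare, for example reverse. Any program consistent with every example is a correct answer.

dedupe_adjacent | drop_vowels | caesar(22) | reverse

Check, running the answer program on each example:
  "pmvvqojo" -> "pmvqojo" -> "pmvqj" -> "lirmf" -> "fmril"
  "oolfgm" -> "olfgm" -> "lfgm" -> "hbci" -> "icbh"
  "hzgyrweyzd" -> "hzgyrweyzd" -> "hzgyrwyzd" -> "dvcunsuvz" -> "zvusnucvd"
  "dpi" -> "dpi" -> "dp" -> "zl" -> "lz"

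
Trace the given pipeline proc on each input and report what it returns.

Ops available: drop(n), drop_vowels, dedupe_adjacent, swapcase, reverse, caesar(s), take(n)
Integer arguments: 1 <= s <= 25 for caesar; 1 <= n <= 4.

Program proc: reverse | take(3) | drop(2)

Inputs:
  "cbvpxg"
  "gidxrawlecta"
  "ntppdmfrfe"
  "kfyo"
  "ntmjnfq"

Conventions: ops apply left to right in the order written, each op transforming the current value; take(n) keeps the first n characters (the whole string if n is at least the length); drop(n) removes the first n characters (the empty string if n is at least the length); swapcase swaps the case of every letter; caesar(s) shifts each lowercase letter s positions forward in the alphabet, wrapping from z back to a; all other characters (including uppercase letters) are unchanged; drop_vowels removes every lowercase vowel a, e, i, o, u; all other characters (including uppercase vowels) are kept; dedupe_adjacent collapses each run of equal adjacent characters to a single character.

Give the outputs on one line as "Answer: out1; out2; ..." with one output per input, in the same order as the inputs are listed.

"p"; "c"; "r"; "f"; "n"

Execution, op by op:
  "cbvpxg" -> "gxpvbc" -> "gxp" -> "p"
  "gidxrawlecta" -> "atcelwarxdig" -> "atc" -> "c"
  "ntppdmfrfe" -> "efrfmdpptn" -> "efr" -> "r"
  "kfyo" -> "oyfk" -> "oyf" -> "f"
  "ntmjnfq" -> "qfnjmtn" -> "qfn" -> "n"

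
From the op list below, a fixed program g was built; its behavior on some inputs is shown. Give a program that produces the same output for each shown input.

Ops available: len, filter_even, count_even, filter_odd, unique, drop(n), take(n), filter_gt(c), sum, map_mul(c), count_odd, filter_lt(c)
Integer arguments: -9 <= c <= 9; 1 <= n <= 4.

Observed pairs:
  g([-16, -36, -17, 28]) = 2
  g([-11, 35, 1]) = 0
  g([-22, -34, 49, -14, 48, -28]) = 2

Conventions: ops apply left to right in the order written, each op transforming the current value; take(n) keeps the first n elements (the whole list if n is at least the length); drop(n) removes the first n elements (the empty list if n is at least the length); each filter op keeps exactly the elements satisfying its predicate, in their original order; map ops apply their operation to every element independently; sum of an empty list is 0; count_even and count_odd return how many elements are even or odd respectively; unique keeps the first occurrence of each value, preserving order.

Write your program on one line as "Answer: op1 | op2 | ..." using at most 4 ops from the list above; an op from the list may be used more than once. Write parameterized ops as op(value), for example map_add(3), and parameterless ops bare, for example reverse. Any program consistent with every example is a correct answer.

filter_lt(9) | filter_even | take(2) | count_even

Check, running the answer program on each example:
  [-16, -36, -17, 28] -> [-16, -36, -17] -> [-16, -36] -> [-16, -36] -> 2
  [-11, 35, 1] -> [-11, 1] -> [] -> [] -> 0
  [-22, -34, 49, -14, 48, -28] -> [-22, -34, -14, -28] -> [-22, -34, -14, -28] -> [-22, -34] -> 2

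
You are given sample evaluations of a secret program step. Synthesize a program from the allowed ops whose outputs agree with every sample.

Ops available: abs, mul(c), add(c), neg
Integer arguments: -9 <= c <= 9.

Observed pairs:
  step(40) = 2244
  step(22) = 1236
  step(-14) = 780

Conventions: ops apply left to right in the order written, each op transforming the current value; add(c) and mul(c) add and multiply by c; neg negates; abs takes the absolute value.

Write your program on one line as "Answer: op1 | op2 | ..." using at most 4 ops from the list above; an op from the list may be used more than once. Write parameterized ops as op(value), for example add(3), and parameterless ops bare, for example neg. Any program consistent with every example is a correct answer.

mul(-8) | mul(7) | add(-4) | abs

Check, running the answer program on each example:
  40 -> -320 -> -2240 -> -2244 -> 2244
  22 -> -176 -> -1232 -> -1236 -> 1236
  -14 -> 112 -> 784 -> 780 -> 780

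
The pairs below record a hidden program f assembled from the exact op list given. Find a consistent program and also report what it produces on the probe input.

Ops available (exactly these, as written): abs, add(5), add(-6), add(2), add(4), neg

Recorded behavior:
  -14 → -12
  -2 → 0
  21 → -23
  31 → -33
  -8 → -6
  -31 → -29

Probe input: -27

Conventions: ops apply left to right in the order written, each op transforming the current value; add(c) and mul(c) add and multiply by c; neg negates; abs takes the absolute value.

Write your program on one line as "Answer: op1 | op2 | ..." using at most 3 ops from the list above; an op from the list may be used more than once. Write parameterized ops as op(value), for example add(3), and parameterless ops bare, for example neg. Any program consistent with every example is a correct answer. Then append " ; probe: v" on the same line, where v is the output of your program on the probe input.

add(2) | abs | neg ; probe: -25

Check, running the answer program on each example:
  -14 -> -12 -> 12 -> -12
  -2 -> 0 -> 0 -> 0
  21 -> 23 -> 23 -> -23
  31 -> 33 -> 33 -> -33
  -8 -> -6 -> 6 -> -6
  -31 -> -29 -> 29 -> -29
  probe: -27 -> -25 -> 25 -> -25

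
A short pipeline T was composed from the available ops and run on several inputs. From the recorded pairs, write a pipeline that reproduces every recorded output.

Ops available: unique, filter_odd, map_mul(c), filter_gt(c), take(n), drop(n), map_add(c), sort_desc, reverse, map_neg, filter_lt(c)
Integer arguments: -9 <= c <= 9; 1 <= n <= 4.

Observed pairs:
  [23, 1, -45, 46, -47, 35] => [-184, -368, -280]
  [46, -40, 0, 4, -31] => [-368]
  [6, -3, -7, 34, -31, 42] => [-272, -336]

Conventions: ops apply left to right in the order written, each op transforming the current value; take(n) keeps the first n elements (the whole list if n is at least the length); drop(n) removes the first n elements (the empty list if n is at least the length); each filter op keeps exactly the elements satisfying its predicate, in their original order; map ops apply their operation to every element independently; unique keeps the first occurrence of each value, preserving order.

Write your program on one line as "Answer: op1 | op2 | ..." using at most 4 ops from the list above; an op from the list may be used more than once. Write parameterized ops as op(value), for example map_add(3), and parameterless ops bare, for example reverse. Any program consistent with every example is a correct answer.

filter_gt(6) | map_neg | map_mul(-8) | map_neg

Check, running the answer program on each example:
  [23, 1, -45, 46, -47, 35] -> [23, 46, 35] -> [-23, -46, -35] -> [184, 368, 280] -> [-184, -368, -280]
  [46, -40, 0, 4, -31] -> [46] -> [-46] -> [368] -> [-368]
  [6, -3, -7, 34, -31, 42] -> [34, 42] -> [-34, -42] -> [272, 336] -> [-272, -336]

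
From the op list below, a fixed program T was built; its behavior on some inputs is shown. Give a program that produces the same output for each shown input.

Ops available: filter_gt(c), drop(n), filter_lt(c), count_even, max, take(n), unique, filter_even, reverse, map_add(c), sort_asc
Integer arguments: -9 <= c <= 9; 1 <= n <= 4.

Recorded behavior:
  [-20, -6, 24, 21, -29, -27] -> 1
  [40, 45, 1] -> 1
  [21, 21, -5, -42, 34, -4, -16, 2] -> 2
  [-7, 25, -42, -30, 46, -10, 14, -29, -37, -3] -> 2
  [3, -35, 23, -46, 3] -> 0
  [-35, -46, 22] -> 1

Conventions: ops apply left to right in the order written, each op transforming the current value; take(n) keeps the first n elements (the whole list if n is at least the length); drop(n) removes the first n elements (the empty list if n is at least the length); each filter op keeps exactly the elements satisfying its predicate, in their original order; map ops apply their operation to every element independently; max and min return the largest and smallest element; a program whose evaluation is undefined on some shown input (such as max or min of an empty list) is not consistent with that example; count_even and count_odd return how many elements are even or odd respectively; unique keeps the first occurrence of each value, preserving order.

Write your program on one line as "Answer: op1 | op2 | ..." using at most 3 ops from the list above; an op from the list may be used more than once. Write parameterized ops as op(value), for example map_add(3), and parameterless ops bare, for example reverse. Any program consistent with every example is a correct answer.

filter_even | filter_gt(-4) | count_even

Check, running the answer program on each example:
  [-20, -6, 24, 21, -29, -27] -> [-20, -6, 24] -> [24] -> 1
  [40, 45, 1] -> [40] -> [40] -> 1
  [21, 21, -5, -42, 34, -4, -16, 2] -> [-42, 34, -4, -16, 2] -> [34, 2] -> 2
  [-7, 25, -42, -30, 46, -10, 14, -29, -37, -3] -> [-42, -30, 46, -10, 14] -> [46, 14] -> 2
  [3, -35, 23, -46, 3] -> [-46] -> [] -> 0
  [-35, -46, 22] -> [-46, 22] -> [22] -> 1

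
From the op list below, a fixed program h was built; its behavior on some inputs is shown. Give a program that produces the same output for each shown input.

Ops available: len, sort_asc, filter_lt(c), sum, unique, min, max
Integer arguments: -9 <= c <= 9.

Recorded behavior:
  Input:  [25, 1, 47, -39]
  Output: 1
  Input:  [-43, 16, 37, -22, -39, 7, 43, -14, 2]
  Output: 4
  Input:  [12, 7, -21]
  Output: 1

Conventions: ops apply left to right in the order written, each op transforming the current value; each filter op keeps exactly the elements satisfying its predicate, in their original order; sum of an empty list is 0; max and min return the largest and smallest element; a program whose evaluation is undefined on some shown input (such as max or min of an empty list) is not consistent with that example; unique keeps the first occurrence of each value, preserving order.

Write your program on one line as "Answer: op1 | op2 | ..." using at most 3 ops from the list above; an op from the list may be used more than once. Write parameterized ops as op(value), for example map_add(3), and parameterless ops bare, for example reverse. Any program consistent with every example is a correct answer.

filter_lt(7) | filter_lt(-3) | len

Check, running the answer program on each example:
  [25, 1, 47, -39] -> [1, -39] -> [-39] -> 1
  [-43, 16, 37, -22, -39, 7, 43, -14, 2] -> [-43, -22, -39, -14, 2] -> [-43, -22, -39, -14] -> 4
  [12, 7, -21] -> [-21] -> [-21] -> 1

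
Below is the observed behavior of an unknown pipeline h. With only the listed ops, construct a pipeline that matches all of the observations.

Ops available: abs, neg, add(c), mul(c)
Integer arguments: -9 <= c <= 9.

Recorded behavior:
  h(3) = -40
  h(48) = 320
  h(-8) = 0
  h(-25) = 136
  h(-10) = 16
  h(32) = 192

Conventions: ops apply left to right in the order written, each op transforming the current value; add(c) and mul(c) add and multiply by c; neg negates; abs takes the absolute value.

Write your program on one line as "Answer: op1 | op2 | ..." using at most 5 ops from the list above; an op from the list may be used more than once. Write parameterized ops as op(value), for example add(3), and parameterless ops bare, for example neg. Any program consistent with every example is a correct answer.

abs | add(-9) | add(1) | mul(8)

Check, running the answer program on each example:
  3 -> 3 -> -6 -> -5 -> -40
  48 -> 48 -> 39 -> 40 -> 320
  -8 -> 8 -> -1 -> 0 -> 0
  -25 -> 25 -> 16 -> 17 -> 136
  -10 -> 10 -> 1 -> 2 -> 16
  32 -> 32 -> 23 -> 24 -> 192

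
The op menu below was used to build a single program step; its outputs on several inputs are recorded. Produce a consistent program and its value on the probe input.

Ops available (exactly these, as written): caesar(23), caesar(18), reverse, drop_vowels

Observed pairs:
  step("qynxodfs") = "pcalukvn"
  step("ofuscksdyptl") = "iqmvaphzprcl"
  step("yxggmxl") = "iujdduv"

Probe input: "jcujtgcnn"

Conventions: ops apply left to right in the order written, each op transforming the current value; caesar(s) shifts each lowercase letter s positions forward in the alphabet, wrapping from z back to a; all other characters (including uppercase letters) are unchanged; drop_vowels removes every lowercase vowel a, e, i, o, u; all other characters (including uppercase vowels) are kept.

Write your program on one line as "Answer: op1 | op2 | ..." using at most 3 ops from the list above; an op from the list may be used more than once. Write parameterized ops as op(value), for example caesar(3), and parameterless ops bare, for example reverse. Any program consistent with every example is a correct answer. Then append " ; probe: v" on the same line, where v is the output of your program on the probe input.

reverse | caesar(23) ; probe: "kkzdqgrzg"

Check, running the answer program on each example:
  "qynxodfs" -> "sfdoxnyq" -> "pcalukvn"
  "ofuscksdyptl" -> "ltpydskcsufo" -> "iqmvaphzprcl"
  "yxggmxl" -> "lxmggxy" -> "iujdduv"
  probe: "jcujtgcnn" -> "nncgtjucj" -> "kkzdqgrzg"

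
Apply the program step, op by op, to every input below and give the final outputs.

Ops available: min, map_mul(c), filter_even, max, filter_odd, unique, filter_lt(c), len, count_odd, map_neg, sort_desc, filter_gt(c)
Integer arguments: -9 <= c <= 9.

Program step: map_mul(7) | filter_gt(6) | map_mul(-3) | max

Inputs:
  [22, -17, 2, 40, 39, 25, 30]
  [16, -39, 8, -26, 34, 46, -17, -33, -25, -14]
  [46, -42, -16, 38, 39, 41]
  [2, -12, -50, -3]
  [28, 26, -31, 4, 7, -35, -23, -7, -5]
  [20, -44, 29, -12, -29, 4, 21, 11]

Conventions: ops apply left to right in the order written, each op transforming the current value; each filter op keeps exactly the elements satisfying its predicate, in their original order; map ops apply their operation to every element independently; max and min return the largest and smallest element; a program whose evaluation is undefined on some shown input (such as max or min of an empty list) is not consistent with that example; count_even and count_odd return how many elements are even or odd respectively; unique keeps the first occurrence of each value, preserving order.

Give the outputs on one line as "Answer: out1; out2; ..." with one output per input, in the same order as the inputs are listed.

Execution, op by op:
  [22, -17, 2, 40, 39, 25, 30] -> [154, -119, 14, 280, 273, 175, 210] -> [154, 14, 280, 273, 175, 210] -> [-462, -42, -840, -819, -525, -630] -> -42
  [16, -39, 8, -26, 34, 46, -17, -33, -25, -14] -> [112, -273, 56, -182, 238, 322, -119, -231, -175, -98] -> [112, 56, 238, 322] -> [-336, -168, -714, -966] -> -168
  [46, -42, -16, 38, 39, 41] -> [322, -294, -112, 266, 273, 287] -> [322, 266, 273, 287] -> [-966, -798, -819, -861] -> -798
  [2, -12, -50, -3] -> [14, -84, -350, -21] -> [14] -> [-42] -> -42
  [28, 26, -31, 4, 7, -35, -23, -7, -5] -> [196, 182, -217, 28, 49, -245, -161, -49, -35] -> [196, 182, 28, 49] -> [-588, -546, -84, -147] -> -84
  [20, -44, 29, -12, -29, 4, 21, 11] -> [140, -308, 203, -84, -203, 28, 147, 77] -> [140, 203, 28, 147, 77] -> [-420, -609, -84, -441, -231] -> -84

-42; -168; -798; -42; -84; -84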